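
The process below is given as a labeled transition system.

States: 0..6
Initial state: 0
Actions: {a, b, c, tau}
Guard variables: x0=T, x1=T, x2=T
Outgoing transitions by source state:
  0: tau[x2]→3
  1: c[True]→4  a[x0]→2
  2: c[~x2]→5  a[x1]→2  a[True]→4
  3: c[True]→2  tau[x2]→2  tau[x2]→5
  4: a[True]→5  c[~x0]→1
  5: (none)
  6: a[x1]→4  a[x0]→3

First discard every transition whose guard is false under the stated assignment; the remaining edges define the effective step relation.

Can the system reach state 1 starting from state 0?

Guard filter leaves 11 enabled edge(s).
depth 0: {0}
depth 1: {3}  total {0,3}
depth 2: {2,5}  total {0,2,3,5}
depth 3: {4}  total {0,2,3,4,5}
R = {0,2,3,4,5}

Answer: UNREACHABLE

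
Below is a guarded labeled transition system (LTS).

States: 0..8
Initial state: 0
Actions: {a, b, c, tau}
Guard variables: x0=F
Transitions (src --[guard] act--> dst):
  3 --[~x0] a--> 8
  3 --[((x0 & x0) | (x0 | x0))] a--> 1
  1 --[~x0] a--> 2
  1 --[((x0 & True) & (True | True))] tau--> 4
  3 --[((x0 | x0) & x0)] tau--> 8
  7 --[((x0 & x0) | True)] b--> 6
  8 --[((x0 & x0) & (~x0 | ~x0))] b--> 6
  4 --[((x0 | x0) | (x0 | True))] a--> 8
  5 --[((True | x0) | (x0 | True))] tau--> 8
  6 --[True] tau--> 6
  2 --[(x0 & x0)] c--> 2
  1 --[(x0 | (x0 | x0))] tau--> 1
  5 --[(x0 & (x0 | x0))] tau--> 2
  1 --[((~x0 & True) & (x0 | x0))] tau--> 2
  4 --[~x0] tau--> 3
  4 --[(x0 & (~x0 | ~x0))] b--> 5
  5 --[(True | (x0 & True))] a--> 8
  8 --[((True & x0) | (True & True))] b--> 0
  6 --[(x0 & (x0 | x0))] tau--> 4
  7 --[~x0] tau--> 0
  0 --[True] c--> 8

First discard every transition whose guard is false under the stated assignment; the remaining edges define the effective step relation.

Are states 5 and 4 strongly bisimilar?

Answer: NOT BISIMILAR

Trace:
Refine partition for ~:
  π0 = {{0,1,2,3,4,5,6,7,8}}
  π1 = {{0},{1,3},{2},{4,5},{6},{7},{8}}
  π2 = {{0},{1},{2},{3},{4},{5},{6},{7},{8}}
stable after 3 split(s): 9 block(s)
5∈{5}, 4∈{4}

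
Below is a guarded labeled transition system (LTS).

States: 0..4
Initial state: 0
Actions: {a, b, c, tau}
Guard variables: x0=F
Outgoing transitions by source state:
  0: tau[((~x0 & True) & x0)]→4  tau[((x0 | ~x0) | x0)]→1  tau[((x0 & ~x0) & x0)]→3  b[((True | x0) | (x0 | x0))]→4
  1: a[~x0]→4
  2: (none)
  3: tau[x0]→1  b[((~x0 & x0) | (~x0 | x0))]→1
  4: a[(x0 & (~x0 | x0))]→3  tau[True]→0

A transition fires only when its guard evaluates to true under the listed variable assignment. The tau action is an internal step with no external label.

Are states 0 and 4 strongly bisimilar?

Answer: NOT BISIMILAR

Trace:
Refine partition for ~:
  round 0: {{0,1,2,3,4}}
  round 1: {{0},{1},{2},{3},{4}}
Fixed point at round 2; 5 class(es).
class of 0: {0}; class of 4: {4}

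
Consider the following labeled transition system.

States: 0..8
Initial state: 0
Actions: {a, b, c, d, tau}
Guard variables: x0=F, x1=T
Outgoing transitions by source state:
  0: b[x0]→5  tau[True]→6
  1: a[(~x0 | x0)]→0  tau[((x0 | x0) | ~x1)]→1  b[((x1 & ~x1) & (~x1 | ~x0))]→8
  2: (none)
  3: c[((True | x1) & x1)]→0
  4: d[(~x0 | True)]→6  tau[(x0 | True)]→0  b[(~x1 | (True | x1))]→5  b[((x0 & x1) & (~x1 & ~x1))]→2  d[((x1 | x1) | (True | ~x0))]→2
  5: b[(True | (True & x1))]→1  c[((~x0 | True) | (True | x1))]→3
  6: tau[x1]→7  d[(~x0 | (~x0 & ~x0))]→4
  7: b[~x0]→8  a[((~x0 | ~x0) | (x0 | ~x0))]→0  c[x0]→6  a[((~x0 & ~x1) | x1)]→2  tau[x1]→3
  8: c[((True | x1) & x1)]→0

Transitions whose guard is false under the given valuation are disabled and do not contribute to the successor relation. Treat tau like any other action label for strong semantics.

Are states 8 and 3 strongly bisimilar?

Refine partition for ~:
  π0 = {{0,1,2,3,4,5,6,7,8}}
  π1 = {{0},{1},{2},{3,8},{4},{5},{6},{7}}
stable after 2 split(s): 8 block(s)
class of 8: {3,8}; class of 3: {3,8}

Answer: BISIMILAR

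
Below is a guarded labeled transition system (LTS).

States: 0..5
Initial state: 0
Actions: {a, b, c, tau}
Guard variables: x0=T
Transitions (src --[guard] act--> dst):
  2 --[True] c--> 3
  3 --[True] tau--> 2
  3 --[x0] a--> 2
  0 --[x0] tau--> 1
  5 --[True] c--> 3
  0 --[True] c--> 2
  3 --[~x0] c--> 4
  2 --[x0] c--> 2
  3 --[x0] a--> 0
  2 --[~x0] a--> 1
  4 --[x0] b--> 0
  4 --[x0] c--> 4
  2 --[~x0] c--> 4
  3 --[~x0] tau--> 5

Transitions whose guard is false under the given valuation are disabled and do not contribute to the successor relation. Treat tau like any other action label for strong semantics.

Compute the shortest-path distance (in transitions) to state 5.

Answer: UNREACHABLE

Analysis:
BFS to 5:
  Layer 0: {0}
  Layer 1: {1,2}
  Layer 2: {3}
5 never appears.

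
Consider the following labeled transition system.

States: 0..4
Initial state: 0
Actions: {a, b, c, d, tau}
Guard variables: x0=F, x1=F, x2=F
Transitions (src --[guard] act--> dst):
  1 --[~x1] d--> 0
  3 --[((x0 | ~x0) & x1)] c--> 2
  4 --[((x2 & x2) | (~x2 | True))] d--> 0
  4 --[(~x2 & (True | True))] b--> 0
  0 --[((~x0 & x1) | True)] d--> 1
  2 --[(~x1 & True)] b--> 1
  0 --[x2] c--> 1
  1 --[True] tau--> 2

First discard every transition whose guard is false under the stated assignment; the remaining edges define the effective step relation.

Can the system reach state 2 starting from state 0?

Answer: REACHABLE

Working:
Guard filter leaves 6 enabled edge(s).
depth 0: {0}
depth 1: {1}  cumulative {0,1}
depth 2: {2}  cumulative {0,1,2}
Reach set: {0,1,2}
Path to 2: d·tau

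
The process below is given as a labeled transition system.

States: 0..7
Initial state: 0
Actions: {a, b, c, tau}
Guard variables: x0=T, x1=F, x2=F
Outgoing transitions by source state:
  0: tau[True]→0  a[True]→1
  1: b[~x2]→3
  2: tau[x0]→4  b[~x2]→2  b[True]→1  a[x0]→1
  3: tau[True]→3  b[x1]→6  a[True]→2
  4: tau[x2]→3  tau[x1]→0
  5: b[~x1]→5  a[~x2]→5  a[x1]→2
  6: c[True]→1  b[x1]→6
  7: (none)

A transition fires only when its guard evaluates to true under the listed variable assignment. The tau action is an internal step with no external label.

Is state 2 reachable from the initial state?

Guard filter leaves 12 enabled edge(s).
Layer 0: {0}
Layer 1: {1}  total {0,1}
Layer 2: {3}  total {0,1,3}
Layer 3: {2}  total {0,1,2,3}
Layer 4: {4}  total {0,1,2,3,4}
Reachable = {0,1,2,3,4}
Path to 2: a·b·a

Answer: REACHABLE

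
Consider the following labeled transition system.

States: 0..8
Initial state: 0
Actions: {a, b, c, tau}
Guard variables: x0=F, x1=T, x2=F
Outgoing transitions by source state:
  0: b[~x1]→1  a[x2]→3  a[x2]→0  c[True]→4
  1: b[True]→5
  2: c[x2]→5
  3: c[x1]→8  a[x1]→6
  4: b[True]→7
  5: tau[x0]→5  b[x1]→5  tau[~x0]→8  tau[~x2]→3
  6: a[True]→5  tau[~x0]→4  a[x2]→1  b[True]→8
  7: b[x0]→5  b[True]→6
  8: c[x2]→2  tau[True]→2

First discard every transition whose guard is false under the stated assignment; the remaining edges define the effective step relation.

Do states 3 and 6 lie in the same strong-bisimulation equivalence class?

Refine partition for ~:
  P[0] = {{0,1,2,3,4,5,6,7,8}}
  P[1] = {{0},{1,4,7},{2},{3},{5},{6},{8}}
  P[2] = {{0},{1},{2},{3},{4},{5},{6},{7},{8}}
Fixed point at round 3; 9 class(es).
3∈{3}, 6∈{6}

Answer: NOT BISIMILAR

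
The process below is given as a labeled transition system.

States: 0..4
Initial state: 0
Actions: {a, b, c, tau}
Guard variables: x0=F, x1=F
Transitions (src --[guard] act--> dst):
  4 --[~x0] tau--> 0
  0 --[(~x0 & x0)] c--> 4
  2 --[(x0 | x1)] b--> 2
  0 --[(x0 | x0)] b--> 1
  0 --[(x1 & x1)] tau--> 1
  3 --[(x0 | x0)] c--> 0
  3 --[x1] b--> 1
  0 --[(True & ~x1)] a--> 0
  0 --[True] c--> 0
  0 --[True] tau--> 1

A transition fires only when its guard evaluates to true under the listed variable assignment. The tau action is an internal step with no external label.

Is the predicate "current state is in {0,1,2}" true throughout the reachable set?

Answer: INVARIANT HOLDS

Trace:
Allowed set {0,1,2}
Reach set: {0,1}
  0: safe
  1: safe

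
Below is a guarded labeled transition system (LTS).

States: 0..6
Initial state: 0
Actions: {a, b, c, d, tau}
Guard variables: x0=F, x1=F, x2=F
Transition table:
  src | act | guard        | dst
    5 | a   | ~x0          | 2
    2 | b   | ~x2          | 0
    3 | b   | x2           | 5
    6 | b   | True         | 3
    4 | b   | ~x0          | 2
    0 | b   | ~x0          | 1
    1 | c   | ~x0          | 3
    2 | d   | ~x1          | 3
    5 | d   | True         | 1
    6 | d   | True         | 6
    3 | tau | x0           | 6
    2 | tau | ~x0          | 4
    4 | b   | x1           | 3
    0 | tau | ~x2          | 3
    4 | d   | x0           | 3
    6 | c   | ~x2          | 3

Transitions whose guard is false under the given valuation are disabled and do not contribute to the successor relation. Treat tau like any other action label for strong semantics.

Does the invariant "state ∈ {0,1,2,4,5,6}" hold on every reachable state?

Answer: INVARIANT VIOLATED at state 3

Analysis:
Allowed set {0,1,2,4,5,6}
Reachable = {0,1,3}
  0: ✓
  1: ✓
  3: ✗ unsafe
witness against invariant: tau → 3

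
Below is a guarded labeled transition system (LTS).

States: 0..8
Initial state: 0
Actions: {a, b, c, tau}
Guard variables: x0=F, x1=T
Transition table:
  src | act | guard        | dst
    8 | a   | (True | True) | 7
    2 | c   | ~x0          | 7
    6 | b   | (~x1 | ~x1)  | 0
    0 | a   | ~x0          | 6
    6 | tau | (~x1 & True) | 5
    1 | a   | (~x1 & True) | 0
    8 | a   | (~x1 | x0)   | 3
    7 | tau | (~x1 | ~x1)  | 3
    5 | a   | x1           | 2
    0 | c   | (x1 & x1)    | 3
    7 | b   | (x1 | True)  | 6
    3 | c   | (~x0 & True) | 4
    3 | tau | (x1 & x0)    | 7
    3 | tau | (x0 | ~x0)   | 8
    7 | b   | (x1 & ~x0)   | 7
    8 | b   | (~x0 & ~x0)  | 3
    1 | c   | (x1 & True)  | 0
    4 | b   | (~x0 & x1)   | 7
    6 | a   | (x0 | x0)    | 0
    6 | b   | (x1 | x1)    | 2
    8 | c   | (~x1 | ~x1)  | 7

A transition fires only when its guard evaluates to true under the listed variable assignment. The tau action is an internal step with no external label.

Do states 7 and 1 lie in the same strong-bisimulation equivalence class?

Refine partition for ~:
  P[0] = {{0,1,2,3,4,5,6,7,8}}
  P[1] = {{0},{1,2},{3},{4,6,7},{5},{8}}
  P[2] = {{0},{1},{2},{3},{4,7},{5},{6},{8}}
  P[3] = {{0},{1},{2},{3},{4},{5},{6},{7},{8}}
9 equivalence class(es) (converged in 4)
class of 7: {7}; class of 1: {1}

Answer: NOT BISIMILAR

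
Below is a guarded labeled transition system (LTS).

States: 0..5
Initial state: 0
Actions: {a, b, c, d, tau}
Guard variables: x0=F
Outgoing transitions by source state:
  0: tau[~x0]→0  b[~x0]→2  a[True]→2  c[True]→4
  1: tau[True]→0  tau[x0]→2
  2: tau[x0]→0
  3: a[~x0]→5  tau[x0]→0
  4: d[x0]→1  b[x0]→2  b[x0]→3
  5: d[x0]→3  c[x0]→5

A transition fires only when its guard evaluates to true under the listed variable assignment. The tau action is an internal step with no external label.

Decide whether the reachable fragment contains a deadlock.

Answer: DEADLOCK at state 2

Analysis:
Reachable = {0,2,4}
  0: a→2  b→2  c→4  tau→0  [4 exit(s)]
  2: ∅  [no exit]
  4: ∅  [no exit]
Path to 2: b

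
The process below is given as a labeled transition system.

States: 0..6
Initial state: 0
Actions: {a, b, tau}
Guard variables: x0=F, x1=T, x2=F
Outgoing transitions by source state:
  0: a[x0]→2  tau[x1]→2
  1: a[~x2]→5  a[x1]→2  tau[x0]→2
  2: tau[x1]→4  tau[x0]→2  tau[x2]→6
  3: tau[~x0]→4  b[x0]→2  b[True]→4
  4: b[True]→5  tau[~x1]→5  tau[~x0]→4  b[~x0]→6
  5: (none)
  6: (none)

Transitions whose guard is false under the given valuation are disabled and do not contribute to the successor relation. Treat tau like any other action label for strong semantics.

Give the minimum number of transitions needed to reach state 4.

Breadth-first toward 4:
  L0 = {0}
  L1 = {2}
  L2 = {4}
depth(4)=2, e.g. tau·tau

Answer: 2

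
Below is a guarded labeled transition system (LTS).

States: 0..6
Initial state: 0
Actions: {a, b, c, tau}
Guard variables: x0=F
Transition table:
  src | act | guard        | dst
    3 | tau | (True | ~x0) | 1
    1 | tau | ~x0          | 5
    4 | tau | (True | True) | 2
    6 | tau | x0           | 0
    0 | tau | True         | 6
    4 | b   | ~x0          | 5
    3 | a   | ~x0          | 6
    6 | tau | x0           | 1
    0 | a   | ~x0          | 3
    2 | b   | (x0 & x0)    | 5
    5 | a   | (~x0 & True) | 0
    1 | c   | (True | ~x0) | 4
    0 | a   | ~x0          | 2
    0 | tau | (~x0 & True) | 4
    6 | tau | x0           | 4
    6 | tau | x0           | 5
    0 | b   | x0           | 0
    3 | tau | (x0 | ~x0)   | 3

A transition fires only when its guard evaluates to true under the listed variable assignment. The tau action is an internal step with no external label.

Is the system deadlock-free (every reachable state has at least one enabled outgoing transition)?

Answer: DEADLOCK at state 2

Working:
Reach set: {0,1,2,3,4,5,6}
  0: a→2  a→3  tau→4  tau→6  [deg 4]
  1: c→4  tau→5  [deg 2]
  2: ∅  [no exit]
  3: a→6  tau→1  tau→3  [deg 3]
  4: b→5  tau→2  [deg 2]
  5: a→0  [deg 1]
  6: ∅  [no exit]
trace reaching 2: a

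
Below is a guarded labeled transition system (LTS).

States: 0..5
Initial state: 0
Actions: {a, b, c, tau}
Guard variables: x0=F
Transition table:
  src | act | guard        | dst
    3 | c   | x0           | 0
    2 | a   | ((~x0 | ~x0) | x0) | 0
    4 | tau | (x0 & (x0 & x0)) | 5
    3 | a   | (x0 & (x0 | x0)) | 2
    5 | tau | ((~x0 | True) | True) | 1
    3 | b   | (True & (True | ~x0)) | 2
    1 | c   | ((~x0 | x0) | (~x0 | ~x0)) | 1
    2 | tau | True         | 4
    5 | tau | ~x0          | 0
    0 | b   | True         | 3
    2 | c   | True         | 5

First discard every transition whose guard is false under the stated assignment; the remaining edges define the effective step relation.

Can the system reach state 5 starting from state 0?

After dropping false guards: 8 live edges.
depth 0: {0}
depth 1: {3}  cumulative {0,3}
depth 2: {2}  cumulative {0,2,3}
depth 3: {4,5}  cumulative {0,2,3,4,5}
depth 4: {1}  cumulative {0,1,2,3,4,5}
R = {0,1,2,3,4,5}
witness 5: b·b·c

Answer: REACHABLE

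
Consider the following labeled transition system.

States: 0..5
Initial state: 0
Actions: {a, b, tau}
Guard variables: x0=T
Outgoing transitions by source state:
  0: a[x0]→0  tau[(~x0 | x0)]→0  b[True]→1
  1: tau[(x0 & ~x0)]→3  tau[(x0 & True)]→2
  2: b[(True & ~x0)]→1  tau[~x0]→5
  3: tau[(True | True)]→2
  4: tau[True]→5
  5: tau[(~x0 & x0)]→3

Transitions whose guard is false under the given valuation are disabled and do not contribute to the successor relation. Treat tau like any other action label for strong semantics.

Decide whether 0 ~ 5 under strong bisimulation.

Answer: NOT BISIMILAR

Trace:
Refine partition for ~:
  P[0] = {{0,1,2,3,4,5}}
  P[1] = {{0},{1,3,4},{2,5}}
3 equivalence class(es) (converged in 2)
[0]={0}  [5]={2,5}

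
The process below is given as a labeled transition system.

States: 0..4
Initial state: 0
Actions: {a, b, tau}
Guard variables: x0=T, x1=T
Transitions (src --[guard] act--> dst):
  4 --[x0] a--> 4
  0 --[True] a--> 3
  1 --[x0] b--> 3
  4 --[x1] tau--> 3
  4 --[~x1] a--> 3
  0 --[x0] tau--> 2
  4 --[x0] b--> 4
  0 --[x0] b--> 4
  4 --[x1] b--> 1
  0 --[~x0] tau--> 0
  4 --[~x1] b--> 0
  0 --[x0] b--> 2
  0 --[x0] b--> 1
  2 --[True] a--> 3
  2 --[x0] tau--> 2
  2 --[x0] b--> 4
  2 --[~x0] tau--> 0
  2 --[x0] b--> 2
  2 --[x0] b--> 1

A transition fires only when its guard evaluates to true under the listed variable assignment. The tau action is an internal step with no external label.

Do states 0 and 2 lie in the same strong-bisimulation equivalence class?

Bisimulation quotient by refinement:
  round 0: {{0,1,2,3,4}}
  round 1: {{0,2,4},{1},{3}}
  round 2: {{0,2},{1},{3},{4}}
Fixed point at round 3; 4 class(es).
[0]={0,2}  [2]={0,2}

Answer: BISIMILAR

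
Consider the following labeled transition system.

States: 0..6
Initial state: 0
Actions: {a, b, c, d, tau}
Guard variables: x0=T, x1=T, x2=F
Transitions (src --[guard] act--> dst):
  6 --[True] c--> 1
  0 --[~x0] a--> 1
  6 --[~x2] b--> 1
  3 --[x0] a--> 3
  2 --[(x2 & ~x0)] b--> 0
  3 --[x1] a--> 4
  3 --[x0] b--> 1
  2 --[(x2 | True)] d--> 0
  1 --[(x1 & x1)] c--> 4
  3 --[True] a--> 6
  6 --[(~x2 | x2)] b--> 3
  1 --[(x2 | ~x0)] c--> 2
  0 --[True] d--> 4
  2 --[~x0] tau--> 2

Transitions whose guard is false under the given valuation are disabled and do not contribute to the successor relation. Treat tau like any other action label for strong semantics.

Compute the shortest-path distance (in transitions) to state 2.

Answer: UNREACHABLE

Working:
Layered search for 2:
  L0 = {0}
  L1 = {4}
2 never appears.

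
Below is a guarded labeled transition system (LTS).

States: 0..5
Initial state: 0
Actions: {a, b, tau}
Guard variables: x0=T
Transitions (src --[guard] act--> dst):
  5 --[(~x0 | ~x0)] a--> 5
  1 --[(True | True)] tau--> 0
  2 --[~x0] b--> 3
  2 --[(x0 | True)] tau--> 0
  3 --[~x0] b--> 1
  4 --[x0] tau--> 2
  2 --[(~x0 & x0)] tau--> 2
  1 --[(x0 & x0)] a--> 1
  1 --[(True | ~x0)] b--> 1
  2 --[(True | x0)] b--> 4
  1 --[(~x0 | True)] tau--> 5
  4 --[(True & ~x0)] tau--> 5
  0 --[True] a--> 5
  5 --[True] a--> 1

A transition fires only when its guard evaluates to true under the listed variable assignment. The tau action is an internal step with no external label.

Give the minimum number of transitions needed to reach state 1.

Answer: 2

Trace:
Breadth-first toward 1:
  L0 = {0}
  L1 = {5}
  L2 = {1}
depth(1)=2, e.g. a·a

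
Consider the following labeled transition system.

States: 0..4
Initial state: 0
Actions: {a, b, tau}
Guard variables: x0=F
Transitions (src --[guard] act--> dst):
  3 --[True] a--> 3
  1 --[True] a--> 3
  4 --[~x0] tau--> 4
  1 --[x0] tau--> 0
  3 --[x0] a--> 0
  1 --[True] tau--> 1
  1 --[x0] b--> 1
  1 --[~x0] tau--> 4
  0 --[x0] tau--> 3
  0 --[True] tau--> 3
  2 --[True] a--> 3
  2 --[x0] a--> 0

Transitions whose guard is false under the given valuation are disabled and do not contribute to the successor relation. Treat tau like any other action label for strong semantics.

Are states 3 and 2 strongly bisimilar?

Compute ~ classes (split until stable):
  P[0] = {{0,1,2,3,4}}
  P[1] = {{0,4},{1},{2,3}}
  P[2] = {{0},{1},{2,3},{4}}
Fixed point at round 3; 4 class(es).
class of 3: {2,3}; class of 2: {2,3}

Answer: BISIMILAR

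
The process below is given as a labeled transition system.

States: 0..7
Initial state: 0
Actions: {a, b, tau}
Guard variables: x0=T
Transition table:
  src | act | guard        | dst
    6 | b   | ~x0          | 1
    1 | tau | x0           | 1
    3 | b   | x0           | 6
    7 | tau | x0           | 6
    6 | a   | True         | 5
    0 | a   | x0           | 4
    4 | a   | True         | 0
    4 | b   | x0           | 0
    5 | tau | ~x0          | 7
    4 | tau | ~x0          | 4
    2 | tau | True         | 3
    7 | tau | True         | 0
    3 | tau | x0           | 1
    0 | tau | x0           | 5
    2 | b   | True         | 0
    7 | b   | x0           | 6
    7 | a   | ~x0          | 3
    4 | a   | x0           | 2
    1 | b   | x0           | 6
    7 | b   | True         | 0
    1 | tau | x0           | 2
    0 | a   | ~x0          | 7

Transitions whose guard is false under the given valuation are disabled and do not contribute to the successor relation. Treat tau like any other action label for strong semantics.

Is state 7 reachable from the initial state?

17 transition(s) survive guard evaluation.
L0 = {0}
L1 = {4,5}  total {0,4,5}
L2 = {2}  total {0,2,4,5}
L3 = {3}  total {0,2,3,4,5}
L4 = {1,6}  total {0,1,2,3,4,5,6}
Reachable = {0,1,2,3,4,5,6}

Answer: UNREACHABLE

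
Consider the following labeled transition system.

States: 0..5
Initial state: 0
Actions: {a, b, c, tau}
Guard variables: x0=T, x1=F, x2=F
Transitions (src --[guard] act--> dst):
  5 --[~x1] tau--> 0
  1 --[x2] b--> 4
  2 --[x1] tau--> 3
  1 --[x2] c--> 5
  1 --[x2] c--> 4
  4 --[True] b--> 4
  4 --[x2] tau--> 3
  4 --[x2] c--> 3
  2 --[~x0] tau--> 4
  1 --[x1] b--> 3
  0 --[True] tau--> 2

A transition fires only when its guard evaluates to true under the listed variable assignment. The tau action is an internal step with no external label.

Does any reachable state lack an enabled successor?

Reachable = {0,2}
  0: tau→2  [1 out]
  2: ∅  [no exit]
Path to 2: tau

Answer: DEADLOCK at state 2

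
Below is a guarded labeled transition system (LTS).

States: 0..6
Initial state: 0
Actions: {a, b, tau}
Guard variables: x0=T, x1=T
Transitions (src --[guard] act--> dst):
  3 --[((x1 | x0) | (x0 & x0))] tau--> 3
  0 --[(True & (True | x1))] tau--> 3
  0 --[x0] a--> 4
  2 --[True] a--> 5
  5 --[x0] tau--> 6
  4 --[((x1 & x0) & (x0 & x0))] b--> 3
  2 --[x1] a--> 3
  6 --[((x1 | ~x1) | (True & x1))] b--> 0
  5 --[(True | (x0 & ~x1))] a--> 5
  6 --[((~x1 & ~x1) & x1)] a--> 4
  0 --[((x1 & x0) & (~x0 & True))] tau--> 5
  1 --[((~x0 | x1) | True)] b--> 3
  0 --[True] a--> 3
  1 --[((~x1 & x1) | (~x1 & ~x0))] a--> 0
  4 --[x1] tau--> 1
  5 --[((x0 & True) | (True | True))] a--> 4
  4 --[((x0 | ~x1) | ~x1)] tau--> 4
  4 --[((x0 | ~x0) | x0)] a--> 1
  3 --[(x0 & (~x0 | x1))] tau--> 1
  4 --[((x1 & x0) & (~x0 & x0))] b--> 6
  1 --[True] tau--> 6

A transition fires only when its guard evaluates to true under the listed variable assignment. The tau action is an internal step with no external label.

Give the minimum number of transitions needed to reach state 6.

Layered search for 6:
  depth 0: {0}
  depth 1: {3,4}
  depth 2: {1}
  depth 3: {6}
depth(6)=3, e.g. a·tau·tau

Answer: 3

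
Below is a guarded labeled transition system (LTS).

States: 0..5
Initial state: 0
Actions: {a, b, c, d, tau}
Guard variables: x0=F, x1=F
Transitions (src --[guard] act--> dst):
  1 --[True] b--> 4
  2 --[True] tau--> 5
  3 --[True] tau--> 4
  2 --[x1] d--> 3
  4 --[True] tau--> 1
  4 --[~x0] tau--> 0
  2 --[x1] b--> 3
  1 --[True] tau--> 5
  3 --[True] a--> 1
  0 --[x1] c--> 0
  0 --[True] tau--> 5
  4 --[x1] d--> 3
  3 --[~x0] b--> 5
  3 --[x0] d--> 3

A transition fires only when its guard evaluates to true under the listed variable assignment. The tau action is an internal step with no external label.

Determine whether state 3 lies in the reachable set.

9 transition(s) survive guard evaluation.
depth 0: {0}
depth 1: {5}  total {0,5}
Reachable = {0,5}

Answer: UNREACHABLE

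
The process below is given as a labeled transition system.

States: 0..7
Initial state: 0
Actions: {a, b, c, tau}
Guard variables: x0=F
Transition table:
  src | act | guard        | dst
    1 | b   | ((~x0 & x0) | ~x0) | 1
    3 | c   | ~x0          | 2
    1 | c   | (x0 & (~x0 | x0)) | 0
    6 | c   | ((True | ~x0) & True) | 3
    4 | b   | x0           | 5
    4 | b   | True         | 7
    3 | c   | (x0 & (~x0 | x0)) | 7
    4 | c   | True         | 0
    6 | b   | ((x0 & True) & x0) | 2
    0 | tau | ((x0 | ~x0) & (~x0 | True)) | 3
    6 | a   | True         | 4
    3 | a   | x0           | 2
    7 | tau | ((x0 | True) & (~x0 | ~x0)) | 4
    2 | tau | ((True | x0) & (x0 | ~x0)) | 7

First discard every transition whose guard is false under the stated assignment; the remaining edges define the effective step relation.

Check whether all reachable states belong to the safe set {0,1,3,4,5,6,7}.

Inv-set: {0,1,3,4,5,6,7}
R = {0,2,3,4,7}
  0: safe
  2: ✗ unsafe
  3: safe
  4: safe
  7: safe
witness against invariant: tau·c → 2

Answer: INVARIANT VIOLATED at state 2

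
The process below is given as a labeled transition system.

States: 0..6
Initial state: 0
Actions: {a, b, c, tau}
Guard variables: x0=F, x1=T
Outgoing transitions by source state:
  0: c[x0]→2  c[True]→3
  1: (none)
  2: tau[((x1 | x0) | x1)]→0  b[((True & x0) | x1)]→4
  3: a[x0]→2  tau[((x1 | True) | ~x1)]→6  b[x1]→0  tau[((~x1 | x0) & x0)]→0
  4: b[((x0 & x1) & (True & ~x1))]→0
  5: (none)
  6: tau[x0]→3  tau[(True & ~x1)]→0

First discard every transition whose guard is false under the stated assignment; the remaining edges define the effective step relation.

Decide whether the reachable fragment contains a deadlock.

Answer: DEADLOCK at state 6

Analysis:
Reachable = {0,3,6}
  0: c→3  [deg 1]
  3: b→0  tau→6  [deg 2]
  6: ∅  [STUCK]
Path to 6: c·tau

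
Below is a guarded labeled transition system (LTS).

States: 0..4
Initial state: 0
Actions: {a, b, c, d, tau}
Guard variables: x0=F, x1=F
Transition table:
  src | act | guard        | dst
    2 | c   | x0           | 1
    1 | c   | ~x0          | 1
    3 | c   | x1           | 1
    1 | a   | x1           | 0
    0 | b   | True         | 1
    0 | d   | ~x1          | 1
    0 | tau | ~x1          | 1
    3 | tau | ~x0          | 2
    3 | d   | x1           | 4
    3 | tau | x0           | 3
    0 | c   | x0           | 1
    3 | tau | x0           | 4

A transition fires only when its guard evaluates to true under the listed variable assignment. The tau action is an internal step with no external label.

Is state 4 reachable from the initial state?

5 transition(s) survive guard evaluation.
Layer 0: {0}
Layer 1: {1}  cumulative {0,1}
R = {0,1}

Answer: UNREACHABLE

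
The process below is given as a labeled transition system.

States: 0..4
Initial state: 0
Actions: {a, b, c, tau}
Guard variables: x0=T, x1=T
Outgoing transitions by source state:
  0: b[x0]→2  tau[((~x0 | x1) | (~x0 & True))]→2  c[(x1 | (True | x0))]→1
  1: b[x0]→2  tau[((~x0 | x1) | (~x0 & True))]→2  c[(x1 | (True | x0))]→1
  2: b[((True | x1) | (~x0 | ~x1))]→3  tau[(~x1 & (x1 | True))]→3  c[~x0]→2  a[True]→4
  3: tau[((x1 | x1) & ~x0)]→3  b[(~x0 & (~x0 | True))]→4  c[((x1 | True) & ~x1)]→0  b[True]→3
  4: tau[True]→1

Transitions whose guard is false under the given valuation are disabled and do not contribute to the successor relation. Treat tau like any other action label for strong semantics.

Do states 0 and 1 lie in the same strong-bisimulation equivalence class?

Refine partition for ~:
  P[0] = {{0,1,2,3,4}}
  P[1] = {{0,1},{2},{3},{4}}
stable after 2 split(s): 4 block(s)
[0]={0,1}  [1]={0,1}

Answer: BISIMILAR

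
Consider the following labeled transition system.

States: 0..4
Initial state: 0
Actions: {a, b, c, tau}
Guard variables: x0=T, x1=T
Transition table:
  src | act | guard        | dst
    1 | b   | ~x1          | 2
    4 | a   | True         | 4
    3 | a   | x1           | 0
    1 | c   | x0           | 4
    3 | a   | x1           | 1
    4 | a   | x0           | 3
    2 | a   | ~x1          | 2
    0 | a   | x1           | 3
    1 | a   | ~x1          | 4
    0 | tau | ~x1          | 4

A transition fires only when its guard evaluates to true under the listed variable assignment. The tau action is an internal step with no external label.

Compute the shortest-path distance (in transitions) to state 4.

Breadth-first toward 4:
  Layer 0: {0}
  Layer 1: {3}
  Layer 2: {1}
  Layer 3: {4}
4 enters at depth 3; path a·a·c

Answer: 3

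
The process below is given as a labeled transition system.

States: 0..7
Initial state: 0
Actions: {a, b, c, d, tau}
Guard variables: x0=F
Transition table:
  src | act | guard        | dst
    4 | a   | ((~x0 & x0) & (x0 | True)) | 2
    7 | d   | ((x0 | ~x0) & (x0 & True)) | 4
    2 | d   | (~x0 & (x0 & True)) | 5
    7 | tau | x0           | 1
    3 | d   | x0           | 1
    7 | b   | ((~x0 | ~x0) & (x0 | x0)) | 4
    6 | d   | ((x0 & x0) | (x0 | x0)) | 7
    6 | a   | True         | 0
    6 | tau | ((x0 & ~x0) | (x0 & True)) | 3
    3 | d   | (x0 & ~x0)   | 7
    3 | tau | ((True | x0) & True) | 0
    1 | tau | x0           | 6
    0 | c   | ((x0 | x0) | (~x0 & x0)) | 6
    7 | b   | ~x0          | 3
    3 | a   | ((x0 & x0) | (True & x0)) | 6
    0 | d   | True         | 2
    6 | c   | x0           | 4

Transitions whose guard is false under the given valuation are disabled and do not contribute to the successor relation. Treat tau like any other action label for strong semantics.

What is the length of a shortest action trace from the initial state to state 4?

Answer: UNREACHABLE

Working:
Breadth-first toward 4:
  depth 0: {0}
  depth 1: {2}
4 never appears.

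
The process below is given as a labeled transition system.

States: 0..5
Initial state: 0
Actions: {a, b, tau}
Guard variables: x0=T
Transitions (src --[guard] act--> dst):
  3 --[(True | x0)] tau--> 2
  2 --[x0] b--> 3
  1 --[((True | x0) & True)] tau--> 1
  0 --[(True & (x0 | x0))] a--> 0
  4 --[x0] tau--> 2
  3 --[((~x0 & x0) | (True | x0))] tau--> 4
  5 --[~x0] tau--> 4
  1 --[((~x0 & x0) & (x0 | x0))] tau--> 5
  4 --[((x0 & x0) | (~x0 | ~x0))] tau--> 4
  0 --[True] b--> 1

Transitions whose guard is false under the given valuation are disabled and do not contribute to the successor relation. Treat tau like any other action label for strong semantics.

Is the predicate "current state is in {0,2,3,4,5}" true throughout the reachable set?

Answer: INVARIANT VIOLATED at state 1

Analysis:
Inv-set: {0,2,3,4,5}
Reach set: {0,1}
  0: safe
  1: ✗ unsafe
witness against invariant: b → 1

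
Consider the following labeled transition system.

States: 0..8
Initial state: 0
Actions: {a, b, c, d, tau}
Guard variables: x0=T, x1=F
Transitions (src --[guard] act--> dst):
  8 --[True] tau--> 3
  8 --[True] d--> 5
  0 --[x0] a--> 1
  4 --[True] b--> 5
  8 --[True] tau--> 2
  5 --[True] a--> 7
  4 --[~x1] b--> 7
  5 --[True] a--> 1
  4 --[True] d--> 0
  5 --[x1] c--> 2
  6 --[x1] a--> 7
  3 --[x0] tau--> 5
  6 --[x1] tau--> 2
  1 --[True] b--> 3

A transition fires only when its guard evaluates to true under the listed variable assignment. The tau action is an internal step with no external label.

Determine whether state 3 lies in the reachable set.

Answer: REACHABLE

Analysis:
11 transition(s) survive guard evaluation.
depth 0: {0}
depth 1: {1}  now seen {0,1}
depth 2: {3}  now seen {0,1,3}
depth 3: {5}  now seen {0,1,3,5}
depth 4: {7}  now seen {0,1,3,5,7}
Reachable = {0,1,3,5,7}
witness 3: a·b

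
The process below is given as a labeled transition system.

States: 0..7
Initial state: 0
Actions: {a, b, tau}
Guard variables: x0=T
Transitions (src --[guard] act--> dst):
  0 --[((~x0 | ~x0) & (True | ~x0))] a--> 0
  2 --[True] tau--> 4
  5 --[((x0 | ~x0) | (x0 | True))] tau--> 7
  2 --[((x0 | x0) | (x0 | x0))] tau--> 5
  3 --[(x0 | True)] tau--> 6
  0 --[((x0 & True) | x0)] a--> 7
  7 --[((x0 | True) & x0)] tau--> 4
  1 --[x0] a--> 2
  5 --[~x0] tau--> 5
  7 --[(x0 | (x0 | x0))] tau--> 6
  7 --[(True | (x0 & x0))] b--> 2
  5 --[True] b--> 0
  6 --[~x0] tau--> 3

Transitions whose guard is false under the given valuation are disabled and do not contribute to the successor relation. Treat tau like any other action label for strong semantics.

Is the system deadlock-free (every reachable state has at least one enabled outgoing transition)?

Answer: DEADLOCK at state 4

Trace:
R = {0,2,4,5,6,7}
  0: a→7  [deg 1]
  2: tau→4  tau→5  [deg 2]
  4: ∅  [STUCK]
  5: b→0  tau→7  [deg 2]
  6: ∅  [STUCK]
  7: b→2  tau→4  tau→6  [deg 3]
witness 4: a·tau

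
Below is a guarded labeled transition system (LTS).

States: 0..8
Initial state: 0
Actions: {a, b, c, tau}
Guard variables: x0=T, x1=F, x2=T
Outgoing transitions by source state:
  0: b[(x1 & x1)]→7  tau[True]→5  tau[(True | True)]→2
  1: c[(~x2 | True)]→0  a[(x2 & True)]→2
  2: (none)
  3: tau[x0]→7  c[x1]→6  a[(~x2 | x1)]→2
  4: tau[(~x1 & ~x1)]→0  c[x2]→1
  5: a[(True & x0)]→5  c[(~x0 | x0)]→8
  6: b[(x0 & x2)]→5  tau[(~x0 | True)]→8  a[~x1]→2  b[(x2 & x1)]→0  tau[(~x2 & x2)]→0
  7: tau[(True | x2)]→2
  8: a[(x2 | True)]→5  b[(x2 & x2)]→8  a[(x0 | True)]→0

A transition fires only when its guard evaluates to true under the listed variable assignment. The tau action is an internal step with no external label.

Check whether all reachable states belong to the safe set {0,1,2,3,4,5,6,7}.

Inv-set: {0,1,2,3,4,5,6,7}
Reach set: {0,2,5,8}
  0: safe
  2: safe
  5: safe
  8: outside
reach 8 via tau·c — violates

Answer: INVARIANT VIOLATED at state 8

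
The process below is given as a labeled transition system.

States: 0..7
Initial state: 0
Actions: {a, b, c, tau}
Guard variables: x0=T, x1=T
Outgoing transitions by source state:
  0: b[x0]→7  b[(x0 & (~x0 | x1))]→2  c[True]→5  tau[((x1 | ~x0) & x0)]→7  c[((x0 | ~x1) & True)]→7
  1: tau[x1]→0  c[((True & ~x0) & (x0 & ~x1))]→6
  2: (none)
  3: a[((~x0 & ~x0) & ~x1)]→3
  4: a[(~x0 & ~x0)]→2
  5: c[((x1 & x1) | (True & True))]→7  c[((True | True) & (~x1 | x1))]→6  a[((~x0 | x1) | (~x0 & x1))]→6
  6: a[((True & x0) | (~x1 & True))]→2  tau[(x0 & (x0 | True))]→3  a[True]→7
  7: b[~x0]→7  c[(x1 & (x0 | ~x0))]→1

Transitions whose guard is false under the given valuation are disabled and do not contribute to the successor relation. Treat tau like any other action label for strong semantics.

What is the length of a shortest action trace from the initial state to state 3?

BFS to 3:
  depth 0: {0}
  depth 1: {2,5,7}
  depth 2: {1,6}
  depth 3: {3}
first hit 3 at d=3 via c·a·tau

Answer: 3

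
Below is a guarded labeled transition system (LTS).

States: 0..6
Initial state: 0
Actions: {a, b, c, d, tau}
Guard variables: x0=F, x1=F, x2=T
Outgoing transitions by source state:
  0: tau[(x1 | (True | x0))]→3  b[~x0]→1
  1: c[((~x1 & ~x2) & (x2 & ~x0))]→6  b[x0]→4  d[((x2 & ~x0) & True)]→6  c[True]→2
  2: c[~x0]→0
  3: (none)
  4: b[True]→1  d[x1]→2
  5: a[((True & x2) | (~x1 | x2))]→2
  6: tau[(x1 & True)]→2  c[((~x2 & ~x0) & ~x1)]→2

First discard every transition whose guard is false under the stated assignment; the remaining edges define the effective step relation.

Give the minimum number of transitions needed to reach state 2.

Answer: 2

Analysis:
BFS to 2:
  depth 0: {0}
  depth 1: {1,3}
  depth 2: {2,6}
first hit 2 at d=2 via b·c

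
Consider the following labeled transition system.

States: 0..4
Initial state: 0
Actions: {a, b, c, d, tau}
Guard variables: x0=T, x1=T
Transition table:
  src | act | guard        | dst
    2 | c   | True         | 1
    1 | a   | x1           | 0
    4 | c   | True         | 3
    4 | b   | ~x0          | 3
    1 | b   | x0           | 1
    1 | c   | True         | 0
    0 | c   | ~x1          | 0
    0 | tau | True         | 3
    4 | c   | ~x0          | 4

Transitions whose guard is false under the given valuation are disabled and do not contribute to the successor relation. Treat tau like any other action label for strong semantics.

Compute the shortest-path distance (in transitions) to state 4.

Breadth-first toward 4:
  L0 = {0}
  L1 = {3}
4 never appears.

Answer: UNREACHABLE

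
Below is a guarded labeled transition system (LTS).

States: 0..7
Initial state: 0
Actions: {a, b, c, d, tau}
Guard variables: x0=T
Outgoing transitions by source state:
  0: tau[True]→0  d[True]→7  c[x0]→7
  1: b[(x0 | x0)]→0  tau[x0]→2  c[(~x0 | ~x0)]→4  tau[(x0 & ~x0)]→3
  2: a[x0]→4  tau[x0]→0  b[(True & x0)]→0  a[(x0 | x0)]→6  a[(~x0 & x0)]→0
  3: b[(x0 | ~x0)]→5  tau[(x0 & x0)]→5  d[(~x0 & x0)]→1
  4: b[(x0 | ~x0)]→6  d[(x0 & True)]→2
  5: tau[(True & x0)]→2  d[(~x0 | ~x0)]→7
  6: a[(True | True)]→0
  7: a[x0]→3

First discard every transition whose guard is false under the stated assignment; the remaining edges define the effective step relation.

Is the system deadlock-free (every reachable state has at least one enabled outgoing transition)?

Answer: DEADLOCK-FREE

Working:
Reachable = {0,2,3,4,5,6,7}
  0: c→7  d→7  tau→0  [3 out]
  2: a→4  a→6  b→0  tau→0  [4 out]
  3: b→5  tau→5  [2 out]
  4: b→6  d→2  [2 out]
  5: tau→2  [1 out]
  6: a→0  [1 out]
  7: a→3  [1 out]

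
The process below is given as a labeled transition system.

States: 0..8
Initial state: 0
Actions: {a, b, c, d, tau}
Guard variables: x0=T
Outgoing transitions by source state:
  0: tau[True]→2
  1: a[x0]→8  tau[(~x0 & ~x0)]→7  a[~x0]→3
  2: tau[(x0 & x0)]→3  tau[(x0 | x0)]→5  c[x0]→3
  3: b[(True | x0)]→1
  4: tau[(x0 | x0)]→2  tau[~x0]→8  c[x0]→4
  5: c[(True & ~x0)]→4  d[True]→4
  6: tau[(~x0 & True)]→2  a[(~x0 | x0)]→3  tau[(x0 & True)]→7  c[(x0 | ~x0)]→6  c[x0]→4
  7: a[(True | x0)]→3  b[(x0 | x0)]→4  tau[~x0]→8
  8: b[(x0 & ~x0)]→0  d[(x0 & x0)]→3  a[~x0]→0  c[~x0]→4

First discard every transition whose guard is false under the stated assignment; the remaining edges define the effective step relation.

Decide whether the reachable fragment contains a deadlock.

Answer: DEADLOCK-FREE

Working:
Reachable = {0,1,2,3,4,5,8}
  0: tau→2  [1 exit(s)]
  1: a→8  [1 exit(s)]
  2: c→3  tau→3  tau→5  [3 exit(s)]
  3: b→1  [1 exit(s)]
  4: c→4  tau→2  [2 exit(s)]
  5: d→4  [1 exit(s)]
  8: d→3  [1 exit(s)]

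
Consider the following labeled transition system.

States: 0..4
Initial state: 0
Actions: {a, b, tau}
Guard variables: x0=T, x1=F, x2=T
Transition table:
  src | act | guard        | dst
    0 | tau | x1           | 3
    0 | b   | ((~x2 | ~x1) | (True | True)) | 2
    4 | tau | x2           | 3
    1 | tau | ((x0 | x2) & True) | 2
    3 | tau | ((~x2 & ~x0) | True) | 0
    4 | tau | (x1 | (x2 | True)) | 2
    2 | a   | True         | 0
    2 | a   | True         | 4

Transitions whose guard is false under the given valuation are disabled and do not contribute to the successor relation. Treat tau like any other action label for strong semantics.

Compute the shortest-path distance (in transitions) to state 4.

BFS to 4:
  L0 = {0}
  L1 = {2}
  L2 = {4}
first hit 4 at d=2 via b·a

Answer: 2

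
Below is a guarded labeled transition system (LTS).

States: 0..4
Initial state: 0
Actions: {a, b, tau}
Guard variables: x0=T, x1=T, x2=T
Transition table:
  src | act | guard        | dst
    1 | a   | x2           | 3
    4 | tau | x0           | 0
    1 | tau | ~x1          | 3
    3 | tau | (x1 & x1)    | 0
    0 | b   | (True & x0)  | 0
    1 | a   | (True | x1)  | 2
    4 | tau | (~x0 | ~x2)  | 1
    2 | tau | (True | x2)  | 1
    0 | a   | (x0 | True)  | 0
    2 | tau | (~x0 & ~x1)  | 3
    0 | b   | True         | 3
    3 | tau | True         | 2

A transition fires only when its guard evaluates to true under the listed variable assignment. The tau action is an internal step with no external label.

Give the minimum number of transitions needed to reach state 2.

Layered search for 2:
  L0 = {0}
  L1 = {3}
  L2 = {2}
first hit 2 at d=2 via b·tau

Answer: 2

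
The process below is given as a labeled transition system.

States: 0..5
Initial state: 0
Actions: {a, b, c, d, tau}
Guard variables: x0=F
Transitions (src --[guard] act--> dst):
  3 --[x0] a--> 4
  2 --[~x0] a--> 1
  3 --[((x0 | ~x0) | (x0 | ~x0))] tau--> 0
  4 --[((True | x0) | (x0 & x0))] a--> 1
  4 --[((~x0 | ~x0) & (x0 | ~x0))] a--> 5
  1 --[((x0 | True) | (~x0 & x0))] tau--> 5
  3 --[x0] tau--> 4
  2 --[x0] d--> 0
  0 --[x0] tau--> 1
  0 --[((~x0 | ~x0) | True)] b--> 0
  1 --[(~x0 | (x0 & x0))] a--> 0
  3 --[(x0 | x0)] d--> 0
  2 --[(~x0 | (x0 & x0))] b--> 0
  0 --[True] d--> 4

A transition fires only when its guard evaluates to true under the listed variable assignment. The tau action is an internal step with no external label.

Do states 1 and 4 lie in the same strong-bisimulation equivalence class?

Compute ~ classes (split until stable):
  π0 = {{0,1,2,3,4,5}}
  π1 = {{0},{1},{2},{3},{4},{5}}
6 equivalence class(es) (converged in 2)
1∈{1}, 4∈{4}

Answer: NOT BISIMILAR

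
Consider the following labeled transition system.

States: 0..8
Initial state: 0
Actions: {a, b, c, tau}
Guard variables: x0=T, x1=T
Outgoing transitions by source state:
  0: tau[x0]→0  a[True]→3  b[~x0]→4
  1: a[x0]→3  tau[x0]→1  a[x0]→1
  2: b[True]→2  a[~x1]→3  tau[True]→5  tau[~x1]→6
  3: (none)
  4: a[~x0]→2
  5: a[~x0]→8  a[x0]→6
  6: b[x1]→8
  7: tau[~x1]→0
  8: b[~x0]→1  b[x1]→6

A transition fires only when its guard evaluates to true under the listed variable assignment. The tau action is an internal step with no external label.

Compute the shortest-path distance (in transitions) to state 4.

Answer: UNREACHABLE

Working:
Layered search for 4:
  Layer 0: {0}
  Layer 1: {3}
4 never appears.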